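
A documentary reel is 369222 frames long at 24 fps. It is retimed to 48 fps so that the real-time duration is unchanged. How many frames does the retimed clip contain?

Target frames = source frames × (target rate / source rate) = 369222 × (48)/(24) = 369222 × 2 = 738444.

738444 frames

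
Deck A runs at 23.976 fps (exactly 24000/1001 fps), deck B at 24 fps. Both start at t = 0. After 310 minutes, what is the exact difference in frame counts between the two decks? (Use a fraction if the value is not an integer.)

310 min = 18600 s.
A emits 24000/1001 × 18600 = 446400000/1001 frames; B emits 24 × 18600 = 446400.
Difference = 446400/1001 frames (≈ 445.9540); B is ahead of A.

446400/1001 frames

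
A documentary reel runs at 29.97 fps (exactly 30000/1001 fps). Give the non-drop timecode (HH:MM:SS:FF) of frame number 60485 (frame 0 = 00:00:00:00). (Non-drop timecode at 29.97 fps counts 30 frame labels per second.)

00:33:36:05

60485 ÷ 30 = 2016 full seconds, remainder 5 frames.
2016 s = 0 h 33 min 36 s.
Timecode: 00:33:36:05.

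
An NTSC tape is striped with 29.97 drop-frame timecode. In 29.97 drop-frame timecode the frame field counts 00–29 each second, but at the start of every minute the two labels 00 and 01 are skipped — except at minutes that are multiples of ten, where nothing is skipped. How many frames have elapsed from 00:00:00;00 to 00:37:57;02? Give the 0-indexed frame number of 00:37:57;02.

Complete 10-minute blocks: 3, each 17982 frames → 53946.
Remaining 7 whole minutes in the current block: 1800 + 6 × 1798 = 12588 frames.
Within the current minute: 57 × 30 + 2 − 2 = 1710 (labels ;00/;01 skipped at this minute). Total = 53946 + 12588 + 1710 = 68244.

68244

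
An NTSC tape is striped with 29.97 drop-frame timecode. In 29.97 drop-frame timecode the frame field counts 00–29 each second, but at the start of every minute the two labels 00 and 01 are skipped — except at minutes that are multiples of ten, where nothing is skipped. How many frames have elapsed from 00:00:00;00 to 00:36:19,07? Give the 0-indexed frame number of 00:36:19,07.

As if non-drop at 30 labels/s: (0 × 3600 + 36 × 60 + 19) × 30 + 7 = 65377.
Minute boundaries passed: 36; those not divisible by 10: 36 − 3 = 33; dropped labels = 2 × 33 = 66.
Actual frame index = 65377 − 66 = 65311.

65311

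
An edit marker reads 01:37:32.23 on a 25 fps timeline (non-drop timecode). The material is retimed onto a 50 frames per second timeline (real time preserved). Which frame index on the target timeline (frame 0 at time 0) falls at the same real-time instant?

Source frame index: (1×3600 + 37×60 + 32) × 25 + 23 = 146323.
Real time: 146323 / (25) = 146323/25 s.
Target frame: (146323/25) × (50) = 292646.

frame 292646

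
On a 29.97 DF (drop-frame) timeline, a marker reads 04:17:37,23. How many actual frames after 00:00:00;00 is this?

463269

Complete 10-minute blocks: 25, each 17982 frames → 449550.
Remaining 7 whole minutes in the current block: 1800 + 6 × 1798 = 12588 frames.
Within the current minute: 37 × 30 + 23 − 2 = 1131 (labels ;00/;01 skipped at this minute). Total = 449550 + 12588 + 1131 = 463269.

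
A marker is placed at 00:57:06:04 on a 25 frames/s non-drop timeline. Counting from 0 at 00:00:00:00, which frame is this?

85654

Total seconds to the label: (0 × 3600 + 57 × 60 + 6) = 3426.
Frame index = 3426 × 25 + 4 = 85654.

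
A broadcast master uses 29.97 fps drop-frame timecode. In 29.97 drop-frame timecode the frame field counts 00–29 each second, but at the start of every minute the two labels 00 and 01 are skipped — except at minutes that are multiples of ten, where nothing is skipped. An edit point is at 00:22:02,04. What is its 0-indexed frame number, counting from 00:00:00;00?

Complete 10-minute blocks: 2, each 17982 frames → 35964.
Remaining 2 whole minutes in the current block: 1800 + 1 × 1798 = 3598 frames.
Within the current minute: 2 × 30 + 4 − 2 = 62 (labels ;00/;01 skipped at this minute). Total = 35964 + 3598 + 62 = 39624.

39624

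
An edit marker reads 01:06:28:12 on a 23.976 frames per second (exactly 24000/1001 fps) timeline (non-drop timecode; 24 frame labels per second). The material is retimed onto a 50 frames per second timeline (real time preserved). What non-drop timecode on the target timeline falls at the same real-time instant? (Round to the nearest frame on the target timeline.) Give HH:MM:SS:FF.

Source frame index: (1×3600 + 6×60 + 28) × 24 + 12 = 95724.
Real time: 95724 / (24000/1001) = 7984977/2000 s.
Target frame: (7984977/2000) × (50) = 7984977/40 ≈ 199624.425 → 199624.
At 50 labels/s: frame 199624 → 01:06:32:24.

01:06:32:24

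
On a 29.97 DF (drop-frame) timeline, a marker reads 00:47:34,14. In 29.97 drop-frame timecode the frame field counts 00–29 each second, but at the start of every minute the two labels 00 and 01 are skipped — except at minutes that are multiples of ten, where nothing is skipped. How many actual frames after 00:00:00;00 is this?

85548

As if non-drop at 30 labels/s: (0 × 3600 + 47 × 60 + 34) × 30 + 14 = 85634.
Minute boundaries passed: 47; those not divisible by 10: 47 − 4 = 43; dropped labels = 2 × 43 = 86.
Actual frame index = 85634 − 86 = 85548.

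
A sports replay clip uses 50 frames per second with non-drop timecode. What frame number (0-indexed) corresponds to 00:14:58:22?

frame 44922

Total seconds to the label: (0 × 3600 + 14 × 60 + 58) = 898.
Frame index = 898 × 50 + 22 = 44922.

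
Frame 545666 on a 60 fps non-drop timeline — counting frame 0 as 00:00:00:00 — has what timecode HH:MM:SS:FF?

02:31:34:26

545666 ÷ 60 = 9094 full seconds, remainder 26 frames.
9094 s = 2 h 31 min 34 s.
Timecode: 02:31:34:26.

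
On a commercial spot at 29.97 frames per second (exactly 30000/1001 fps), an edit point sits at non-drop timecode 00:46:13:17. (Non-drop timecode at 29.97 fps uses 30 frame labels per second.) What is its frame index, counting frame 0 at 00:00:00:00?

Total seconds to the label: (0 × 3600 + 46 × 60 + 13) = 2773.
Frame index = 2773 × 30 + 17 = 83207.

83207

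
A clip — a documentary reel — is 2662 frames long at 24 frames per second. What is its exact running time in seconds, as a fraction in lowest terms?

Running time = 2662 ÷ (24) = 2662 × 1/24 = 1331/12 s.

1331/12 seconds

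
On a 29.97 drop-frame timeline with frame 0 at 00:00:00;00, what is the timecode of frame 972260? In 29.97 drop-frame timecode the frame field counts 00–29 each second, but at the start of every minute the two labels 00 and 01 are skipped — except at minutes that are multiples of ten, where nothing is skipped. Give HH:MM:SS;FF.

Each 10-minute DF block holds 10 × 60 × 30 − 9 × 2 = 17982 frames. 972260 ÷ 17982 → 54 full blocks, remainder 1232.
Within the partial block the first minute is 1800 frames and each further minute 1798, so 0 further minute boundaries passed. Total skipped labels = 18 × 54 + 2 × 0 = 972.
Non-drop label index = 972260 + 972 = 973232; at 30 labels/s that is 09:00:41:02, i.e. DF 09:00:41;02.

09:00:41;02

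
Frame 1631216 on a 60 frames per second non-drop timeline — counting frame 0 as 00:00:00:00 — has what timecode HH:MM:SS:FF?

07:33:06:56

1631216 ÷ 60 = 27186 full seconds, remainder 56 frames.
27186 s = 7 h 33 min 6 s.
Timecode: 07:33:06:56.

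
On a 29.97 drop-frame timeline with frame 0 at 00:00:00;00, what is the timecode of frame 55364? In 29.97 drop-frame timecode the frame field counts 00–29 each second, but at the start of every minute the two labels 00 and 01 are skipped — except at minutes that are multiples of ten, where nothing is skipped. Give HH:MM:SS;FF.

Ten DF minutes hold 17982 frames, so frame 55364 lies in block 3 (frames 53946–71927) with 1418 frames into that block.
The block's first minute is 1800 frames and the rest 1798 each; 1418 frames reaches minute 0, so 3 × 18 + 0 × 2 = 54 labels have been skipped so far.
Adding those back, label number 55364 + 54 = 55418 at 30 labels/s is 1847 s + 8 f = 0 h 30 min 47 s frame 8, i.e. 00:30:47;08.

00:30:47;08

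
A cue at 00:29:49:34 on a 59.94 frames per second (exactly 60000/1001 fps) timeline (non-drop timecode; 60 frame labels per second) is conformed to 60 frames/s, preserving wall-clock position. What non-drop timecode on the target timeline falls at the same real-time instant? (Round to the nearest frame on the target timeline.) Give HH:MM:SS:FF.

00:29:51:21

Source frame index: (0×3600 + 29×60 + 49) × 60 + 34 = 107374.
Real time: 107374 / (60000/1001) = 53740687/30000 s.
Target frame: (53740687/30000) × (60) = 53740687/500 ≈ 107481.374 → 107481.
At 60 labels/s: frame 107481 → 00:29:51:21.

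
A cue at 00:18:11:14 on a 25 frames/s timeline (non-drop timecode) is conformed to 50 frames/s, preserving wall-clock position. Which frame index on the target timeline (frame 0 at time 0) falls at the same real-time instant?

Source frame index: (0×3600 + 18×60 + 11) × 25 + 14 = 27289.
Real time: 27289 / (25) = 27289/25 s.
Target frame: (27289/25) × (50) = 54578.

frame 54578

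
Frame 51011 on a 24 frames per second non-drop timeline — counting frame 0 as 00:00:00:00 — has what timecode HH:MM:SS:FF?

00:35:25:11

51011 ÷ 24 = 2125 full seconds, remainder 11 frames.
2125 s = 0 h 35 min 25 s.
Timecode: 00:35:25:11.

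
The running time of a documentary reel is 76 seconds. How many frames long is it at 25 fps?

Frames = 76 × 25 = 1900.

1900 frames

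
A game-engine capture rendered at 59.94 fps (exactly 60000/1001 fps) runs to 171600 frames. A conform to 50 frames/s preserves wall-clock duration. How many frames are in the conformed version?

Target frames = source frames × (target rate / source rate) = 171600 × (50)/(60000/1001) = 171600 × 1001/1200 = 143143.

143143 frames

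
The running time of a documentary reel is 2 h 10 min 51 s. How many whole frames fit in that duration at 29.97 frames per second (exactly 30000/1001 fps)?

2 h 10 min 51 s = 7851 s.
Frames = 7851 × 30000/1001 = 235530000/1001 ≈ 235294.7053.
Complete frames: 235294.

235294 frames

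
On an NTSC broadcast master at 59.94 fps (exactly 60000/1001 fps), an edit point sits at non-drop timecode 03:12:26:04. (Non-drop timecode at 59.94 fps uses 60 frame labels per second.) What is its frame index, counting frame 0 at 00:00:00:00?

Total seconds to the label: (3 × 3600 + 12 × 60 + 26) = 11546.
Frame index = 11546 × 60 + 4 = 692764.

692764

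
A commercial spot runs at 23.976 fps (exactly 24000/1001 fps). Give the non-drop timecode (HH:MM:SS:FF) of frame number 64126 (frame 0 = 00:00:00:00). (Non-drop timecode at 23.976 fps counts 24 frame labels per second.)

64126 ÷ 24 = 2671 full seconds, remainder 22 frames.
2671 s = 0 h 44 min 31 s.
Timecode: 00:44:31:22.

00:44:31:22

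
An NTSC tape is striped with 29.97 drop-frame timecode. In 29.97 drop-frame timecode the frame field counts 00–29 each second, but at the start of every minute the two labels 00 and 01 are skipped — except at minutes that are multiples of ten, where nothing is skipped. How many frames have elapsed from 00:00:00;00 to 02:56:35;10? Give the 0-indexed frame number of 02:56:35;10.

317542

Complete 10-minute blocks: 17, each 17982 frames → 305694.
Remaining 6 whole minutes in the current block: 1800 + 5 × 1798 = 10790 frames.
Within the current minute: 35 × 30 + 10 − 2 = 1058 (labels ;00/;01 skipped at this minute). Total = 305694 + 10790 + 1058 = 317542.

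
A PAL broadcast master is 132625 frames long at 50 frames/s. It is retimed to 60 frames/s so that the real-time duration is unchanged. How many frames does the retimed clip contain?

159150 frames

Target frames = source frames × (target rate / source rate) = 132625 × (60)/(50) = 132625 × 6/5 = 159150.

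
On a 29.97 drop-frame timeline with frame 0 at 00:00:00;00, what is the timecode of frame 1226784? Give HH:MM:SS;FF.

Each 10-minute DF block holds 10 × 60 × 30 − 9 × 2 = 17982 frames. 1226784 ÷ 17982 → 68 full blocks, remainder 4008.
Within the partial block the first minute is 1800 frames and each further minute 1798, so 2 further minute boundaries passed. Total skipped labels = 18 × 68 + 2 × 2 = 1228.
Non-drop label index = 1226784 + 1228 = 1228012; at 30 labels/s that is 11:22:13:22, i.e. DF 11:22:13;22.

11:22:13;22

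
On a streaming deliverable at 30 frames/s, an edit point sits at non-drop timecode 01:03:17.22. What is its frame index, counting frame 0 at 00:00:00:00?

Total seconds to the label: (1 × 3600 + 3 × 60 + 17) = 3797.
Frame index = 3797 × 30 + 22 = 113932.

frame 113932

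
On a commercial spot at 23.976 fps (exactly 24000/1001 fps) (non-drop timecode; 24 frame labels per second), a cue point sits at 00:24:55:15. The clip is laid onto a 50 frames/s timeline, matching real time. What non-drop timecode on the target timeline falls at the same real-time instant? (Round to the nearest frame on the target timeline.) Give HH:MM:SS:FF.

Source frame index: (0×3600 + 24×60 + 55) × 24 + 15 = 35895.
Real time: 35895 / (24000/1001) = 2395393/1600 s.
Target frame: (2395393/1600) × (50) = 2395393/32 ≈ 74856.031 → 74856.
At 50 labels/s: frame 74856 → 00:24:57:06.

00:24:57:06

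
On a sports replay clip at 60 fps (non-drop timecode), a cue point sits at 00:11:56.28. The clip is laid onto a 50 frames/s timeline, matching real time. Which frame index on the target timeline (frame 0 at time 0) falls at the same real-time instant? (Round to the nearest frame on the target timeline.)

Source frame index: (0×3600 + 11×60 + 56) × 60 + 28 = 42988.
Real time: 42988 / (60) = 10747/15 s.
Target frame: (10747/15) × (50) = 107470/3 ≈ 35823.333 → 35823.

frame 35823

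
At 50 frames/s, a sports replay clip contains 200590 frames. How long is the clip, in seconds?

4011.8 seconds

Running time = 200590 / (50) = 4011.8 s.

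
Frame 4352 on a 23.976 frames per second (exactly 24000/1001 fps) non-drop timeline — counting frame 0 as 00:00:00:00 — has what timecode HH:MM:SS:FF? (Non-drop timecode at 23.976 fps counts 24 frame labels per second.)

00:03:01:08

4352 ÷ 24 = 181 full seconds, remainder 8 frames.
181 s = 0 h 3 min 1 s.
Timecode: 00:03:01:08.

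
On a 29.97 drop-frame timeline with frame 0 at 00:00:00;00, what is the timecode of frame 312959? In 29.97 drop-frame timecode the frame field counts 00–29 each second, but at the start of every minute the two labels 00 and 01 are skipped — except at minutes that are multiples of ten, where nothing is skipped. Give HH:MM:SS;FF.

02:54:02;13

Ten DF minutes hold 17982 frames, so frame 312959 lies in block 17 (frames 305694–323675) with 7265 frames into that block.
The block's first minute is 1800 frames and the rest 1798 each; 7265 frames reaches minute 4, so 17 × 18 + 4 × 2 = 314 labels have been skipped so far.
Adding those back, label number 312959 + 314 = 313273 at 30 labels/s is 10442 s + 13 f = 2 h 54 min 2 s frame 13, i.e. 02:54:02;13.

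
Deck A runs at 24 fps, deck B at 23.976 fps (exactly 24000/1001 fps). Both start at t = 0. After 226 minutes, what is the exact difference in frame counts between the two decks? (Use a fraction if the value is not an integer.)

226 min = 13560 s.
A emits 24 × 13560 = 325440 frames; B emits 24000/1001 × 13560 = 325440000/1001.
Difference = 325440/1001 frames (≈ 325.1149); B is behind A.

325440/1001 frames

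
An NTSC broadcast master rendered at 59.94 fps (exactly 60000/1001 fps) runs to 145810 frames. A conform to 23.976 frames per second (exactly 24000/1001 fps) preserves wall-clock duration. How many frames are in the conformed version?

Target frames = source frames × (target rate / source rate) = 145810 × (24000/1001)/(60000/1001) = 145810 × 2/5 = 58324.

58324 frames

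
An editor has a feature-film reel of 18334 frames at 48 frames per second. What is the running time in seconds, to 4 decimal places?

Running time = 18334 × 1/48 = 9167/24 s ≈ 381.9583 s.

381.9583 seconds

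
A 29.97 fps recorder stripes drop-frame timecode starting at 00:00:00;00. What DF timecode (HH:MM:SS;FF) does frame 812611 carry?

07:31:54;03

Ten DF minutes hold 17982 frames, so frame 812611 lies in block 45 (frames 809190–827171) with 3421 frames into that block.
The block's first minute is 1800 frames and the rest 1798 each; 3421 frames reaches minute 1, so 45 × 18 + 1 × 2 = 812 labels have been skipped so far.
Adding those back, label number 812611 + 812 = 813423 at 30 labels/s is 27114 s + 3 f = 7 h 31 min 54 s frame 3, i.e. 07:31:54;03.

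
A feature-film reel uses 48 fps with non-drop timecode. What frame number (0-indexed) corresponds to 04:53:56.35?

Total seconds to the label: (4 × 3600 + 53 × 60 + 56) = 17636.
Frame index = 17636 × 48 + 35 = 846563.

frame 846563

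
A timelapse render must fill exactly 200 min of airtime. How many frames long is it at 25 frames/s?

300000 frames

200 min = 12000 s.
Frames = 12000 × 25 = 300000.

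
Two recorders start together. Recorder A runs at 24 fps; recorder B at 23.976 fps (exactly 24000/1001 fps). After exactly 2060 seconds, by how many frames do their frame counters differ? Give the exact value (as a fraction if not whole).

49440/1001 frames

A emits 24 × 2060 = 49440 frames; B emits 24000/1001 × 2060 = 49440000/1001.
Difference = 49440/1001 frames (≈ 49.3906); B is behind A.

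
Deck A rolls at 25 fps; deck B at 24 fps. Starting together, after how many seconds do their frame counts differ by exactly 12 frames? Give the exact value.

The gap grows by |24 − 25| = 1 frame per second.
Time for a 12-frame gap: 12 ÷ (1) = 12 s.

12 seconds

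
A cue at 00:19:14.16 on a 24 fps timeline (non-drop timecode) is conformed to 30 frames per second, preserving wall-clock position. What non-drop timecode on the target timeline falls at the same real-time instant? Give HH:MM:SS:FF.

Source frame index: (0×3600 + 19×60 + 14) × 24 + 16 = 27712.
Real time: 27712 / (24) = 3464/3 s.
Target frame: (3464/3) × (30) = 34640.
At 30 labels/s: frame 34640 → 00:19:14:20.

00:19:14:20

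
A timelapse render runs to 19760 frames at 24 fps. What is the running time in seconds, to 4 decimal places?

Running time = 19760 × 1/24 = 2470/3 s ≈ 823.3333 s.

823.3333 seconds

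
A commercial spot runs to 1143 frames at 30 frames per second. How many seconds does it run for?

38.1 seconds

Running time = 1143 / (30) = 38.1 s.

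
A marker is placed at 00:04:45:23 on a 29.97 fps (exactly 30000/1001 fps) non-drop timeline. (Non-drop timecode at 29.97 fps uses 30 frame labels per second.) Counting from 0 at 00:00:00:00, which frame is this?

frame 8573

Total seconds to the label: (0 × 3600 + 4 × 60 + 45) = 285.
Frame index = 285 × 30 + 23 = 8573.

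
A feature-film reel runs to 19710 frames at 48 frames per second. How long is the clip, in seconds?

410.625 seconds

Running time = 19710 / (48) = 410.625 s.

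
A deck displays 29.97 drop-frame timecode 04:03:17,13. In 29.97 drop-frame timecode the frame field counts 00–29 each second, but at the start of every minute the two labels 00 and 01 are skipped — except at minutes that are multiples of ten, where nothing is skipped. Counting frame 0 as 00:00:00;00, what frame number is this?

437485

Complete 10-minute blocks: 24, each 17982 frames → 431568.
Remaining 3 whole minutes in the current block: 1800 + 2 × 1798 = 5396 frames.
Within the current minute: 17 × 30 + 13 − 2 = 521 (labels ;00/;01 skipped at this minute). Total = 431568 + 5396 + 521 = 437485.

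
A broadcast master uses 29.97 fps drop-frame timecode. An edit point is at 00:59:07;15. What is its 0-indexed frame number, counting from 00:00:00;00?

Complete 10-minute blocks: 5, each 17982 frames → 89910.
Remaining 9 whole minutes in the current block: 1800 + 8 × 1798 = 16184 frames.
Within the current minute: 7 × 30 + 15 − 2 = 223 (labels ;00/;01 skipped at this minute). Total = 89910 + 16184 + 223 = 106317.

106317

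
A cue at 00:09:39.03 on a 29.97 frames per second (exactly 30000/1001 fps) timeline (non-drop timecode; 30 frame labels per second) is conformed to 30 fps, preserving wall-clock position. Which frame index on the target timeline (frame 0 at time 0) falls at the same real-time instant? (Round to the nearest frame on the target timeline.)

Source frame index: (0×3600 + 9×60 + 39) × 30 + 3 = 17373.
Real time: 17373 / (30000/1001) = 5796791/10000 s.
Target frame: (5796791/10000) × (30) = 17390373/1000 ≈ 17390.373 → 17390.

frame 17390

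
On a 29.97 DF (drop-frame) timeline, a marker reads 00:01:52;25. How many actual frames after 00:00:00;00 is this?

3383

As if non-drop at 30 labels/s: (0 × 3600 + 1 × 60 + 52) × 30 + 25 = 3385.
Minute boundaries passed: 1; those not divisible by 10: 1 − 0 = 1; dropped labels = 2 × 1 = 2.
Actual frame index = 3385 − 2 = 3383.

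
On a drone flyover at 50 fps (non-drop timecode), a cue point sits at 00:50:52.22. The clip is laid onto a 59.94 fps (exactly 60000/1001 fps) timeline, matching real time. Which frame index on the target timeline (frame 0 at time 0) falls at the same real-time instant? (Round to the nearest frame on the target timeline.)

Source frame index: (0×3600 + 50×60 + 52) × 50 + 22 = 152622.
Real time: 152622 / (50) = 76311/25 s.
Target frame: (76311/25) × (60000/1001) = 183146400/1001 ≈ 182963.437 → 182963.

frame 182963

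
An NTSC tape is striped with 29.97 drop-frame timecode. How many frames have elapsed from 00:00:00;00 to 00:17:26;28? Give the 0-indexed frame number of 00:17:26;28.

Complete 10-minute blocks: 1, each 17982 frames → 17982.
Remaining 7 whole minutes in the current block: 1800 + 6 × 1798 = 12588 frames.
Within the current minute: 26 × 30 + 28 − 2 = 806 (labels ;00/;01 skipped at this minute). Total = 17982 + 12588 + 806 = 31376.

31376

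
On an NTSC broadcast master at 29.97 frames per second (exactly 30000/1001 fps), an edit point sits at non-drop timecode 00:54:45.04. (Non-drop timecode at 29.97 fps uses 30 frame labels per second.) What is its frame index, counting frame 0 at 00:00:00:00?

Total seconds to the label: (0 × 3600 + 54 × 60 + 45) = 3285.
Frame index = 3285 × 30 + 4 = 98554.

98554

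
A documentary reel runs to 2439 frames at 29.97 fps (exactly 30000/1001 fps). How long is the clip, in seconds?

81.3813 seconds

Running time = 2439 / (30000/1001) = 81.3813 s.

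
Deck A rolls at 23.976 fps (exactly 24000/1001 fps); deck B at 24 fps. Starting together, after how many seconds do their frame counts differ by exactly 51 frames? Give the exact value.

2127.125 seconds

The gap grows by |24 − 24000/1001| = 24/1001 frames per second.
Time for a 51-frame gap: 51 ÷ (24/1001) = 2127.125 s.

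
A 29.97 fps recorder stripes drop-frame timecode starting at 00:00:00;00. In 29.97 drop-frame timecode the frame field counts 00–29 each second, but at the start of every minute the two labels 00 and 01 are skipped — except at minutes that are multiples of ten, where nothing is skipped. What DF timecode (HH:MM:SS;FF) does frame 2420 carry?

00:01:20;22

Each 10-minute DF block holds 10 × 60 × 30 − 9 × 2 = 17982 frames. 2420 ÷ 17982 → 0 full blocks, remainder 2420.
Within the partial block the first minute is 1800 frames and each further minute 1798, so 1 further minute boundary passed. Total skipped labels = 18 × 0 + 2 × 1 = 2.
Non-drop label index = 2420 + 2 = 2422; at 30 labels/s that is 00:01:20:22, i.e. DF 00:01:20;22.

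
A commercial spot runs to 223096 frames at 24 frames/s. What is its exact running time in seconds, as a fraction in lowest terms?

Running time = 223096 ÷ (24) = 223096 × 1/24 = 27887/3 s.

27887/3 seconds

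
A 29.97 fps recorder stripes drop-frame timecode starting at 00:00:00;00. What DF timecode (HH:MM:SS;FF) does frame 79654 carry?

00:44:17;24

Ten DF minutes hold 17982 frames, so frame 79654 lies in block 4 (frames 71928–89909) with 7726 frames into that block.
The block's first minute is 1800 frames and the rest 1798 each; 7726 frames reaches minute 4, so 4 × 18 + 4 × 2 = 80 labels have been skipped so far.
Adding those back, label number 79654 + 80 = 79734 at 30 labels/s is 2657 s + 24 f = 0 h 44 min 17 s frame 24, i.e. 00:44:17;24.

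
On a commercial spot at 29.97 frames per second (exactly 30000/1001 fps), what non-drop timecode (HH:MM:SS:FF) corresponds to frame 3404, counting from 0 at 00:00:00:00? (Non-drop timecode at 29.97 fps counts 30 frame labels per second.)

00:01:53:14

3404 ÷ 30 = 113 full seconds, remainder 14 frames.
113 s = 0 h 1 min 53 s.
Timecode: 00:01:53:14.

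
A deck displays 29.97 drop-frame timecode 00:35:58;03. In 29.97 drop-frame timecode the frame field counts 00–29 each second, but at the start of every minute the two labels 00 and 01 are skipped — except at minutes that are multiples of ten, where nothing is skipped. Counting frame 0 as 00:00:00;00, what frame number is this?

Complete 10-minute blocks: 3, each 17982 frames → 53946.
Remaining 5 whole minutes in the current block: 1800 + 4 × 1798 = 8992 frames.
Within the current minute: 58 × 30 + 3 − 2 = 1741 (labels ;00/;01 skipped at this minute). Total = 53946 + 8992 + 1741 = 64679.

64679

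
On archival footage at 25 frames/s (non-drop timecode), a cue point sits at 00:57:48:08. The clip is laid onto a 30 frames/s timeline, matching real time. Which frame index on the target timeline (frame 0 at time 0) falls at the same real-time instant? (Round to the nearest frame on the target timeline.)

Source frame index: (0×3600 + 57×60 + 48) × 25 + 8 = 86708.
Real time: 86708 / (25) = 86708/25 s.
Target frame: (86708/25) × (30) = 520248/5 ≈ 104049.600 → 104050.

frame 104050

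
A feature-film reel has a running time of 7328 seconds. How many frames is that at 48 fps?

Frames = 7328 × 48 = 351744.

351744 frames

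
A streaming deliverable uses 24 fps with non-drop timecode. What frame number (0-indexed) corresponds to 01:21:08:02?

frame 116834

Total seconds to the label: (1 × 3600 + 21 × 60 + 8) = 4868.
Frame index = 4868 × 24 + 2 = 116834.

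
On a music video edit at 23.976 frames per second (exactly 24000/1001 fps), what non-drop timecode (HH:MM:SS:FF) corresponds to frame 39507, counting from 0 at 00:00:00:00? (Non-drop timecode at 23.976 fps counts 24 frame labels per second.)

00:27:26:03

39507 ÷ 24 = 1646 full seconds, remainder 3 frames.
1646 s = 0 h 27 min 26 s.
Timecode: 00:27:26:03.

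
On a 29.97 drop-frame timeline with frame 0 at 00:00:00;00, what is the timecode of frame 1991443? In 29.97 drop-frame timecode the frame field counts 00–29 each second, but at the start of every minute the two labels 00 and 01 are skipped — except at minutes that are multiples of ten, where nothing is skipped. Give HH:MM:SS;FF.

18:27:27;27

Ten DF minutes hold 17982 frames, so frame 1991443 lies in block 110 (frames 1978020–1996001) with 13423 frames into that block.
The block's first minute is 1800 frames and the rest 1798 each; 13423 frames reaches minute 7, so 110 × 18 + 7 × 2 = 1994 labels have been skipped so far.
Adding those back, label number 1991443 + 1994 = 1993437 at 30 labels/s is 66447 s + 27 f = 18 h 27 min 27 s frame 27, i.e. 18:27:27;27.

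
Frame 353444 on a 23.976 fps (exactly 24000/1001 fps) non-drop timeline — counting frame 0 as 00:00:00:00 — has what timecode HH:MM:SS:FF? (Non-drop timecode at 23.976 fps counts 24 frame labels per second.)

353444 ÷ 24 = 14726 full seconds, remainder 20 frames.
14726 s = 4 h 5 min 26 s.
Timecode: 04:05:26:20.

04:05:26:20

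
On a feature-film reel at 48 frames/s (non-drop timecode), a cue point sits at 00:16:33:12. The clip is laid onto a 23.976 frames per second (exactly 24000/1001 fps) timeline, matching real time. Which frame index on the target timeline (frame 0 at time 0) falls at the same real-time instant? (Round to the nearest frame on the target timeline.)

frame 23814

Source frame index: (0×3600 + 16×60 + 33) × 48 + 12 = 47676.
Real time: 47676 / (48) = 3973/4 s.
Target frame: (3973/4) × (24000/1001) = 23838000/1001 ≈ 23814.186 → 23814.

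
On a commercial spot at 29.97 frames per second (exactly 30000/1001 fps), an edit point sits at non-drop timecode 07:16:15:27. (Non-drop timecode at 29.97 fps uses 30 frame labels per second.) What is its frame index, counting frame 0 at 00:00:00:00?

785277

Total seconds to the label: (7 × 3600 + 16 × 60 + 15) = 26175.
Frame index = 26175 × 30 + 27 = 785277.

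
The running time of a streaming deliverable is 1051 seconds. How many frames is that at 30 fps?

Frames = 1051 × 30 = 31530.

31530 frames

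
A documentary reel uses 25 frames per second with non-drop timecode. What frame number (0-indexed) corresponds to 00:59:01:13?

frame 88538

Total seconds to the label: (0 × 3600 + 59 × 60 + 1) = 3541.
Frame index = 3541 × 25 + 13 = 88538.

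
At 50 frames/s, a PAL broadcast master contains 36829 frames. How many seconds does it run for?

Running time = 36829 / (50) = 736.58 s.

736.58 seconds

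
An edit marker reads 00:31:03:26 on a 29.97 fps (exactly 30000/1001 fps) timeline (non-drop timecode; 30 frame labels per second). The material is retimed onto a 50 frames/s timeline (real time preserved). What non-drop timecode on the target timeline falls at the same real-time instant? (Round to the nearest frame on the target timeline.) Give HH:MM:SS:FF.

Source frame index: (0×3600 + 31×60 + 3) × 30 + 26 = 55916.
Real time: 55916 / (30000/1001) = 13992979/7500 s.
Target frame: (13992979/7500) × (50) = 13992979/150 ≈ 93286.527 → 93287.
At 50 labels/s: frame 93287 → 00:31:05:37.

00:31:05:37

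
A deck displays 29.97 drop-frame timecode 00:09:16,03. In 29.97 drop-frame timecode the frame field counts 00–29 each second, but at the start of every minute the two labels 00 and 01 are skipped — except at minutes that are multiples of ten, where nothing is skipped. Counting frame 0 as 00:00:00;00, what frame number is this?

As if non-drop at 30 labels/s: (0 × 3600 + 9 × 60 + 16) × 30 + 3 = 16683.
Minute boundaries passed: 9; those not divisible by 10: 9 − 0 = 9; dropped labels = 2 × 9 = 18.
Actual frame index = 16683 − 18 = 16665.

16665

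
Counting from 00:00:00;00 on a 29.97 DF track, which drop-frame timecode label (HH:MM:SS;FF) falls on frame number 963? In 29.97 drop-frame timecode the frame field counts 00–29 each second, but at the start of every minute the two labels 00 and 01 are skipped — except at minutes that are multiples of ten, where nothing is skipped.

00:00:32;03

Ten DF minutes hold 17982 frames, so frame 963 lies in block 0 (frames 0–17981) with 963 frames into that block.
The block's first minute is 1800 frames and the rest 1798 each; 963 frames reaches minute 0, so 0 × 18 + 0 × 2 = 0 labels have been skipped so far.
Adding those back, label number 963 + 0 = 963 at 30 labels/s is 32 s + 3 f = 0 h 0 min 32 s frame 3, i.e. 00:00:32;03.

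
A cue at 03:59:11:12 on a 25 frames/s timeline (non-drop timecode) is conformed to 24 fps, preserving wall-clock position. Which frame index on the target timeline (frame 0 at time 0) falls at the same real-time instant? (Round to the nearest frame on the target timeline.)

Source frame index: (3×3600 + 59×60 + 11) × 25 + 12 = 358787.
Real time: 358787 / (25) = 358787/25 s.
Target frame: (358787/25) × (24) = 8610888/25 ≈ 344435.520 → 344436.

frame 344436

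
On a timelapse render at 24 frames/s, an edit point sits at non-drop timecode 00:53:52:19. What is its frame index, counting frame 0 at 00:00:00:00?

77587

Total seconds to the label: (0 × 3600 + 53 × 60 + 52) = 3232.
Frame index = 3232 × 24 + 19 = 77587.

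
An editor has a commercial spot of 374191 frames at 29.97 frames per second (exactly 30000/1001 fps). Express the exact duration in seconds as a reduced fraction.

Running time = 374191 ÷ (30000/1001) = 374191 × 1001/30000 = 374565191/30000 s.

374565191/30000 seconds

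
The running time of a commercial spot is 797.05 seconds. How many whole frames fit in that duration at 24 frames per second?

Frames = 797.05 × 24 = 95646/5 ≈ 19129.2000.
Complete frames: 19129.

19129 frames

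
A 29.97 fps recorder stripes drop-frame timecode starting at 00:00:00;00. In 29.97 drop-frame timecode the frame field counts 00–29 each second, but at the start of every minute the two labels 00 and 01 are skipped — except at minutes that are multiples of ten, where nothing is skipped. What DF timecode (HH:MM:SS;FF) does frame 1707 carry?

00:00:56;27

Ten DF minutes hold 17982 frames, so frame 1707 lies in block 0 (frames 0–17981) with 1707 frames into that block.
The block's first minute is 1800 frames and the rest 1798 each; 1707 frames reaches minute 0, so 0 × 18 + 0 × 2 = 0 labels have been skipped so far.
Adding those back, label number 1707 + 0 = 1707 at 30 labels/s is 56 s + 27 f = 0 h 0 min 56 s frame 27, i.e. 00:00:56;27.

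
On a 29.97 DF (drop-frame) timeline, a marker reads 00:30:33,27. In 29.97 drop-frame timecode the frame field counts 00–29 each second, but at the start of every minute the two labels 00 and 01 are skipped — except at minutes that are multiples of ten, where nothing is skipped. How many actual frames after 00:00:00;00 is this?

54963

As if non-drop at 30 labels/s: (0 × 3600 + 30 × 60 + 33) × 30 + 27 = 55017.
Minute boundaries passed: 30; those not divisible by 10: 30 − 3 = 27; dropped labels = 2 × 27 = 54.
Actual frame index = 55017 − 54 = 54963.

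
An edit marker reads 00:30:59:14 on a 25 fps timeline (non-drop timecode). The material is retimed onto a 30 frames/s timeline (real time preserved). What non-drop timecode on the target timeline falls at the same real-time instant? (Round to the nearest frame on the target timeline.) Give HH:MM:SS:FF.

00:30:59:17

Source frame index: (0×3600 + 30×60 + 59) × 25 + 14 = 46489.
Real time: 46489 / (25) = 46489/25 s.
Target frame: (46489/25) × (30) = 278934/5 ≈ 55786.800 → 55787.
At 30 labels/s: frame 55787 → 00:30:59:17.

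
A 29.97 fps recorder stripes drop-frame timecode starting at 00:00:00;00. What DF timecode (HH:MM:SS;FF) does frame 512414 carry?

Each 10-minute DF block holds 10 × 60 × 30 − 9 × 2 = 17982 frames. 512414 ÷ 17982 → 28 full blocks, remainder 8918.
Within the partial block the first minute is 1800 frames and each further minute 1798, so 4 further minute boundaries passed. Total skipped labels = 18 × 28 + 2 × 4 = 512.
Non-drop label index = 512414 + 512 = 512926; at 30 labels/s that is 04:44:57:16, i.e. DF 04:44:57;16.

04:44:57;16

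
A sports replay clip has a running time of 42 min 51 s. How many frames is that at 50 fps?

42 min 51 s = 2571 s.
Frames = 2571 × 50 = 128550.

128550 frames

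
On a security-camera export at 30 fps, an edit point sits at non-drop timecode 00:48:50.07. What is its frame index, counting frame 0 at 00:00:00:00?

Total seconds to the label: (0 × 3600 + 48 × 60 + 50) = 2930.
Frame index = 2930 × 30 + 7 = 87907.

87907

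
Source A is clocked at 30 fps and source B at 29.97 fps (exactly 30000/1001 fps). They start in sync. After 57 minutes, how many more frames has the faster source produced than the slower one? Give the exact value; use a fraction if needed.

57 min = 3420 s.
A emits 30 × 3420 = 102600 frames; B emits 30000/1001 × 3420 = 102600000/1001.
Difference = 102600/1001 frames (≈ 102.4975); B is behind A.

102600/1001 frames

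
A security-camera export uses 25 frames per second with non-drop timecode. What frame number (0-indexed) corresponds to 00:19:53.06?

frame 29831

Total seconds to the label: (0 × 3600 + 19 × 60 + 53) = 1193.
Frame index = 1193 × 25 + 6 = 29831.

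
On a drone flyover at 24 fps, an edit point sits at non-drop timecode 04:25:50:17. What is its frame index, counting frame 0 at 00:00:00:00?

frame 382817

Total seconds to the label: (4 × 3600 + 25 × 60 + 50) = 15950.
Frame index = 15950 × 24 + 17 = 382817.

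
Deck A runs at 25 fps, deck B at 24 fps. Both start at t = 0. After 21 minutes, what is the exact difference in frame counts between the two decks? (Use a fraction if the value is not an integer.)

21 min = 1260 s.
A emits 25 × 1260 = 31500 frames; B emits 24 × 1260 = 30240.
Difference = 1260 frames; B is behind A.

1260 frames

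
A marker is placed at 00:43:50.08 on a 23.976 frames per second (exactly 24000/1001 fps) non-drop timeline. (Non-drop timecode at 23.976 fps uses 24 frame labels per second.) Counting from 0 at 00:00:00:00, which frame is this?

Total seconds to the label: (0 × 3600 + 43 × 60 + 50) = 2630.
Frame index = 2630 × 24 + 8 = 63128.

frame 63128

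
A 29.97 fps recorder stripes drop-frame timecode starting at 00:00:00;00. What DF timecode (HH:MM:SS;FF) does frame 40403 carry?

Ten DF minutes hold 17982 frames, so frame 40403 lies in block 2 (frames 35964–53945) with 4439 frames into that block.
The block's first minute is 1800 frames and the rest 1798 each; 4439 frames reaches minute 2, so 2 × 18 + 2 × 2 = 40 labels have been skipped so far.
Adding those back, label number 40403 + 40 = 40443 at 30 labels/s is 1348 s + 3 f = 0 h 22 min 28 s frame 3, i.e. 00:22:28;03.

00:22:28;03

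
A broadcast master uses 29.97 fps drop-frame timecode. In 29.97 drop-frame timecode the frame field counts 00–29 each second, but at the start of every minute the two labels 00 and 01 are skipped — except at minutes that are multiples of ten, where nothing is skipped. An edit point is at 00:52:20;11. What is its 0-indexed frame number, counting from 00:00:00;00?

As if non-drop at 30 labels/s: (0 × 3600 + 52 × 60 + 20) × 30 + 11 = 94211.
Minute boundaries passed: 52; those not divisible by 10: 52 − 5 = 47; dropped labels = 2 × 47 = 94.
Actual frame index = 94211 − 94 = 94117.

94117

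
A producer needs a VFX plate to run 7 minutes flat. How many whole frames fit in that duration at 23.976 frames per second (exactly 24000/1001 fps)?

7 min = 420 s.
Frames = 420 × 24000/1001 = 1440000/143 ≈ 10069.9301.
Complete frames: 10069.

10069 frames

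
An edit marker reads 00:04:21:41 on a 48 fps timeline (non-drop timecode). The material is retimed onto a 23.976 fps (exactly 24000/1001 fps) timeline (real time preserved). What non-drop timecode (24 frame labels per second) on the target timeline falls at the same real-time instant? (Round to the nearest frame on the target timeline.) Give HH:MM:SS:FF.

Source frame index: (0×3600 + 4×60 + 21) × 48 + 41 = 12569.
Real time: 12569 / (48) = 12569/48 s.
Target frame: (12569/48) × (24000/1001) = 6284500/1001 ≈ 6278.222 → 6278.
At 24 labels/s: frame 6278 → 00:04:21:14.

00:04:21:14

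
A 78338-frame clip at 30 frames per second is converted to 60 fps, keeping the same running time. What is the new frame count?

Target frames = source frames × (target rate / source rate) = 78338 × (60)/(30) = 78338 × 2 = 156676.

156676 frames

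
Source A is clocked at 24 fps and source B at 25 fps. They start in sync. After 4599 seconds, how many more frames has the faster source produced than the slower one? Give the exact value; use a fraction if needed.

4599 frames

A emits 24 × 4599 = 110376 frames; B emits 25 × 4599 = 114975.
Difference = 4599 frames; B is ahead of A.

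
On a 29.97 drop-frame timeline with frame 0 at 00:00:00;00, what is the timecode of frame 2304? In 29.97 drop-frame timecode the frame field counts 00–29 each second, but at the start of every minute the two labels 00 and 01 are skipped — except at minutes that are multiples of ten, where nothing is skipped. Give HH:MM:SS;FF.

00:01:16;26

Each 10-minute DF block holds 10 × 60 × 30 − 9 × 2 = 17982 frames. 2304 ÷ 17982 → 0 full blocks, remainder 2304.
Within the partial block the first minute is 1800 frames and each further minute 1798, so 1 further minute boundary passed. Total skipped labels = 18 × 0 + 2 × 1 = 2.
Non-drop label index = 2304 + 2 = 2306; at 30 labels/s that is 00:01:16:26, i.e. DF 00:01:16;26.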